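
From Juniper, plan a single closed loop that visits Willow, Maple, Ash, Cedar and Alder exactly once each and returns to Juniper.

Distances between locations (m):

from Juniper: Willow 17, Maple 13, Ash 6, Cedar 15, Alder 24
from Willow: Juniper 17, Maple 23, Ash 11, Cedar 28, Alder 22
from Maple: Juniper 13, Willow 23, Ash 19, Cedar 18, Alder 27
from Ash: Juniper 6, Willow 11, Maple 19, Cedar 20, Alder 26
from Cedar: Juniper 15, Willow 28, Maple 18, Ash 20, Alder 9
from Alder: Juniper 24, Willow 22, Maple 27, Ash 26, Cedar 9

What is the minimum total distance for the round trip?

Shortest round trip = 79 m.

With 5 stops there are 5!/2 = 60 distinct round trips (a route and its reverse cost the same).
Juniper→Willow→Maple→Ash→Cedar→Alder→Juniper: 17+23+19+20+9+24 = 112
Juniper→Willow→Maple→Ash→Alder→Cedar→Juniper: 17+23+19+26+9+15 = 109
Juniper→Willow→Maple→Cedar→Ash→Alder→Juniper: 17+23+18+20+26+24 = 128
Juniper→Willow→Maple→Cedar→Alder→Ash→Juniper: 17+23+18+9+26+6 = 99
Juniper→Willow→Maple→Alder→Ash→Cedar→Juniper: 17+23+27+26+20+15 = 128
Juniper→Willow→Maple→Alder→Cedar→Ash→Juniper: 17+23+27+9+20+6 = 102
Juniper→Willow→Ash→Maple→Cedar→Alder→Juniper: 17+11+19+18+9+24 = 98
Juniper→Willow→Ash→Maple→Alder→Cedar→Juniper: 17+11+19+27+9+15 = 98
Juniper→Willow→Ash→Cedar→Maple→Alder→Juniper: 17+11+20+18+27+24 = 117
Juniper→Willow→Ash→Cedar→Alder→Maple→Juniper: 17+11+20+9+27+13 = 97
Juniper→Willow→Ash→Alder→Maple→Cedar→Juniper: 17+11+26+27+18+15 = 114
Juniper→Willow→Ash→Alder→Cedar→Maple→Juniper: 17+11+26+9+18+13 = 94
Juniper→Willow→Cedar→Maple→Ash→Alder→Juniper: 17+28+18+19+26+24 = 132
Juniper→Willow→Cedar→Maple→Alder→Ash→Juniper: 17+28+18+27+26+6 = 122
… (46 more)
Juniper→Maple→Cedar→Alder→Willow→Ash→Juniper: 13+18+9+22+11+6 = 79  ← best
The minimum is 79.
One optimal route: Juniper → Maple → Cedar → Alder → Willow → Ash → Juniper (or its reverse).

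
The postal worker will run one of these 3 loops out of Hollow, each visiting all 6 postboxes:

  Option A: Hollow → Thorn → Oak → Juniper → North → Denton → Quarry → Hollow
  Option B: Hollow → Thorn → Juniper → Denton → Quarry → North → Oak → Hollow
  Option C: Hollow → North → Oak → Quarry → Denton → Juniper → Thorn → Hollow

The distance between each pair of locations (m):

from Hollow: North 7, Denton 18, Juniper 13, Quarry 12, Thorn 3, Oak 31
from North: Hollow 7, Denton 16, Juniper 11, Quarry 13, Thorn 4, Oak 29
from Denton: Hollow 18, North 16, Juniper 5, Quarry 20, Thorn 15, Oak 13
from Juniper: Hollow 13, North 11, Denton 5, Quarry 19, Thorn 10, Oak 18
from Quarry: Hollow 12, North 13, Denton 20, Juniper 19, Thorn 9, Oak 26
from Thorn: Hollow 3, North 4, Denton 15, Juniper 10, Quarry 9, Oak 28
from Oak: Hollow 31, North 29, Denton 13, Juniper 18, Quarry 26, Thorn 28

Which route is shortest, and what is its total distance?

100 m — Option C is the shortest.

Option A: 3 + 28 + 18 + 11 + 16 + 20 + 12 = 108
Option B: 3 + 10 + 5 + 20 + 13 + 29 + 31 = 111
Option C: 7 + 29 + 26 + 20 + 5 + 10 + 3 = 100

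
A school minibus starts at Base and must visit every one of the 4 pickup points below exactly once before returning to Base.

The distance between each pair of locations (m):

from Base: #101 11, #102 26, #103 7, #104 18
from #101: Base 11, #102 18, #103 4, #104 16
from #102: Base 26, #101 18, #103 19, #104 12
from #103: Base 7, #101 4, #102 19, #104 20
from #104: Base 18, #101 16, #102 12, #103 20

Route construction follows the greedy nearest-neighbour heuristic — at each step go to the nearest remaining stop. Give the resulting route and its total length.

Base → [#103:7 / #101:11 / #104:18 / #102:26] → #103 (7)
#103 → [#101:4 / #102:19 / #104:20] → #101 (4)
#101 → [#104:16 / #102:18] → #104 (16)
#104 → [#102:12] → #102 (12)
Return #102→Base: 26.
Total = 7 + 4 + 16 + 12 + 26 = 65.

65 m along Base → #103 → #101 → #104 → #102 → Base.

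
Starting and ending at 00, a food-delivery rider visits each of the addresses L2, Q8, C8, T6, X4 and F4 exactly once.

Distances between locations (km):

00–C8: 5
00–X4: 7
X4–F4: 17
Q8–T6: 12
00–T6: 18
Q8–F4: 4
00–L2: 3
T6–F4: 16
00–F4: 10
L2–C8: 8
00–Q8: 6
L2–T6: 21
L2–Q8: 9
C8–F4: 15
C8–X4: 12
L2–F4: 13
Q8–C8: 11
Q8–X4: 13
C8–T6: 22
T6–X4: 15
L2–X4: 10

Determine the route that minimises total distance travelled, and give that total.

Shortest round trip = 64 km.

00 → L2 → Q8 → C8 → T6 → X4 → F4 → 00: 3+9+11+22+15+17+10 = 87
00 → L2 → Q8 → C8 → T6 → F4 → X4 → 00: 3+9+11+22+16+17+7 = 85
00 → L2 → Q8 → C8 → X4 → T6 → F4 → 00: 3+9+11+12+15+16+10 = 76
00 → L2 → Q8 → C8 → X4 → F4 → T6 → 00: 3+9+11+12+17+16+18 = 86
00 → L2 → Q8 → C8 → F4 → T6 → X4 → 00: 3+9+11+15+16+15+7 = 76
00 → L2 → Q8 → C8 → F4 → X4 → T6 → 00: 3+9+11+15+17+15+18 = 88
00 → L2 → Q8 → T6 → C8 → X4 → F4 → 00: 3+9+12+22+12+17+10 = 85
00 → L2 → Q8 → T6 → C8 → F4 → X4 → 00: 3+9+12+22+15+17+7 = 85
… (352 more)
00 → L2 → Q8 → F4 → T6 → X4 → C8 → 00: 3+9+4+16+15+12+5 = 64  ← best
The minimum is 64.
One optimal route: 00 → L2 → Q8 → F4 → T6 → X4 → C8 → 00 (or its reverse).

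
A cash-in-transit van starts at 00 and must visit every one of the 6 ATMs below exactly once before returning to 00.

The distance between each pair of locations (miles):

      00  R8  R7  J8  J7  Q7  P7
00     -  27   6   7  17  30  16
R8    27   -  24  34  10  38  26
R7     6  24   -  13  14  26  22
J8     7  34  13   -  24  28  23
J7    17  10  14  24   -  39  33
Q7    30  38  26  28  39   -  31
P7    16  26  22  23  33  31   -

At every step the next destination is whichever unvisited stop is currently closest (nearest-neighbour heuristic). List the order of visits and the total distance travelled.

147 miles along 00 → R7 → J8 → P7 → R8 → J7 → Q7 → 00.

From 00: distances to unvisited — R7=6, J8=7, P7=16, J7=17, R8=27, Q7=30. Nearest is R7 (6).
From R7: distances to unvisited — J8=13, J7=14, P7=22, R8=24, Q7=26. Nearest is J8 (13).
From J8: distances to unvisited — P7=23, J7=24, Q7=28, R8=34. Nearest is P7 (23).
From P7: distances to unvisited — R8=26, Q7=31, J7=33. Nearest is R8 (26).
From R8: distances to unvisited — J7=10, Q7=38. Nearest is J7 (10).
From J7: distances to unvisited — Q7=39. Nearest is Q7 (39).
Return Q7→00: 30.
Total = 6 + 13 + 23 + 26 + 10 + 39 + 30 = 147.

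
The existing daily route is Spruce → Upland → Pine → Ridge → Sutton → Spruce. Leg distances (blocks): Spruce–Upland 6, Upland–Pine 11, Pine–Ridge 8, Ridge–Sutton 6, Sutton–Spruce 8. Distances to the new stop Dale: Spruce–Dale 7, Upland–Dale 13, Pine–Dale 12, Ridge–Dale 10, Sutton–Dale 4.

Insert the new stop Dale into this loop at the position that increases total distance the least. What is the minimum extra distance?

+3 blocks — insert Dale between Sutton and Spruce.

Insertion cost between consecutive stops i–j is d(i,Dale) + d(Dale,j) − d(i,j):
  between Spruce and Upland: 7 + 13 − 6 = 14
  between Upland and Pine: 13 + 12 − 11 = 14
  between Pine and Ridge: 12 + 10 − 8 = 14
  between Ridge and Sutton: 10 + 4 − 6 = 8
  between Sutton and Spruce: 4 + 7 − 8 = 3
Cheapest insertion is between Sutton and Spruce, adding 3.
New total = 39 + 3 = 42.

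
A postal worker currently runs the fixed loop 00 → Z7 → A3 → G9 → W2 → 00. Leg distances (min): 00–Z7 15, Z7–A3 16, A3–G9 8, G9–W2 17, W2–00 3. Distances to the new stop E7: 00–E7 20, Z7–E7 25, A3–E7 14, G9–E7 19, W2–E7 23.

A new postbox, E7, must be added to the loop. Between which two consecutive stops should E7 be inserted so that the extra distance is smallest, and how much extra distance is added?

Insertion cost between consecutive stops i–j is d(i,E7) + d(E7,j) − d(i,j):
  between 00 and Z7: 20 + 25 − 15 = 30
  between Z7 and A3: 25 + 14 − 16 = 23
  between A3 and G9: 14 + 19 − 8 = 25
  between G9 and W2: 19 + 23 − 17 = 25
  between W2 and 00: 23 + 20 − 3 = 40
Cheapest insertion is between Z7 and A3, adding 23.
New total = 59 + 23 = 82.

Minimum extra distance: 23 min, inserting E7 between Z7 and A3.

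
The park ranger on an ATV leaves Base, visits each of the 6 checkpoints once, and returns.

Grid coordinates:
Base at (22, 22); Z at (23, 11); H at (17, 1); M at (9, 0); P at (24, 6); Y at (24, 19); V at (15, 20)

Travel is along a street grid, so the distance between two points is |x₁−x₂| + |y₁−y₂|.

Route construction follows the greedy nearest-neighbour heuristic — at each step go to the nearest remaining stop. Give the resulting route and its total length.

From Base: distances to unvisited — Y=5, V=9, Z=12, P=18, H=26, M=35. Nearest is Y (5).
From Y: distances to unvisited — Z=9, V=10, P=13, H=25, M=34. Nearest is Z (9).
From Z: distances to unvisited — P=6, H=16, V=17, M=25. Nearest is P (6).
From P: distances to unvisited — H=12, M=21, V=23. Nearest is H (12).
From H: distances to unvisited — M=9, V=21. Nearest is M (9).
From M: distances to unvisited — V=26. Nearest is V (26).
Return V→Base: 9.
Total = 5 + 9 + 6 + 12 + 9 + 26 + 9 = 76.

Nearest-neighbour total = 76; route Base → Y → Z → P → H → M → V → Base.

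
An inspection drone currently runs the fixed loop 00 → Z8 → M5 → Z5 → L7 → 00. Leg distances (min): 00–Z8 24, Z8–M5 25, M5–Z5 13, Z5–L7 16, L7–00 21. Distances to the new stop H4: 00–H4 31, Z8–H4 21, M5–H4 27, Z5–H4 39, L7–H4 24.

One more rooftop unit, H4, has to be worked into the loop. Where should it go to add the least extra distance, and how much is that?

+23 min — insert H4 between Z8 and M5.

Insertion cost between consecutive stops i–j is d(i,H4) + d(H4,j) − d(i,j):
  between 00 and Z8: 31 + 21 − 24 = 28
  between Z8 and M5: 21 + 27 − 25 = 23
  between M5 and Z5: 27 + 39 − 13 = 53
  between Z5 and L7: 39 + 24 − 16 = 47
  between L7 and 00: 24 + 31 − 21 = 34
Cheapest insertion is between Z8 and M5, adding 23.
New total = 99 + 23 = 122.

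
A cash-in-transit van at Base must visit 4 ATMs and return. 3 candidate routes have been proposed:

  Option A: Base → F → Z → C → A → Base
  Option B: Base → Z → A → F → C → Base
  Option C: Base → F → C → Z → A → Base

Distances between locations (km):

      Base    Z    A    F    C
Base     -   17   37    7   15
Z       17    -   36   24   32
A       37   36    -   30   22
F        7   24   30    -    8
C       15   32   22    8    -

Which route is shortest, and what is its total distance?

Shortest is Option B, total 106 km.

Option A: 7 + 24 + 32 + 22 + 37 = 122
Option B: 17 + 36 + 30 + 8 + 15 = 106
Option C: 7 + 8 + 32 + 36 + 37 = 120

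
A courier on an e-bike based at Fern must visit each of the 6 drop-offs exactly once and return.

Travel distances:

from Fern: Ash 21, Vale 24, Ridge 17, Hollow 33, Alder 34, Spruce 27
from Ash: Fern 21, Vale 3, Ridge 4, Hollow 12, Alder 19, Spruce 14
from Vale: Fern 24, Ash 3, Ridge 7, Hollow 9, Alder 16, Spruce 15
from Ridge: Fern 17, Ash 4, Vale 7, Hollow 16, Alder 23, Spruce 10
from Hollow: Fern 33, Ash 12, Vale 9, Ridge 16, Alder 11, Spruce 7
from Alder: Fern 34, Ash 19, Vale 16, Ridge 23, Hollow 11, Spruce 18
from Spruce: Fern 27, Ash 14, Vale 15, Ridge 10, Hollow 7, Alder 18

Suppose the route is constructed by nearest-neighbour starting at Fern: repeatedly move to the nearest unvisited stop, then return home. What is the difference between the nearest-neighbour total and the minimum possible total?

Excess over optimum: 7.

From Fern: Ridge=17, Ash=21, Vale=24, Spruce=27, Hollow=33, Alder=34 → choose Ridge (17).
From Ridge: Ash=4, Vale=7, Spruce=10, Hollow=16, Alder=23 → choose Ash (4).
From Ash: Vale=3, Hollow=12, Spruce=14, Alder=19 → choose Vale (3).
From Vale: Hollow=9, Spruce=15, Alder=16 → choose Hollow (9).
From Hollow: Spruce=7, Alder=11 → choose Spruce (7).
From Spruce: Alder=18 → choose Alder (18).
NN route Fern → Ridge → Ash → Vale → Hollow → Spruce → Alder → Fern costs 92.
Optimal: Fern → Ash → Vale → Alder → Hollow → Spruce → Ridge → Fern costs 85 (by enumerating all 360 distinct tours).
Excess = 92 − 85 = 7.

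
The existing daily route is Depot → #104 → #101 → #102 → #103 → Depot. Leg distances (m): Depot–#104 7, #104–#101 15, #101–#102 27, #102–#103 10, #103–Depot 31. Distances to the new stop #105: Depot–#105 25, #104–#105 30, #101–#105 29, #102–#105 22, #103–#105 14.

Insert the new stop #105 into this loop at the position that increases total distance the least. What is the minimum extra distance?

Insertion cost between consecutive stops i–j is d(i,#105) + d(#105,j) − d(i,j):
  between Depot and #104: 25 + 30 − 7 = 48
  between #104 and #101: 30 + 29 − 15 = 44
  between #101 and #102: 29 + 22 − 27 = 24
  between #102 and #103: 22 + 14 − 10 = 26
  between #103 and Depot: 14 + 25 − 31 = 8
Cheapest insertion is between #103 and Depot, adding 8.
New total = 90 + 8 = 98.

+8 m — insert #105 between #103 and Depot.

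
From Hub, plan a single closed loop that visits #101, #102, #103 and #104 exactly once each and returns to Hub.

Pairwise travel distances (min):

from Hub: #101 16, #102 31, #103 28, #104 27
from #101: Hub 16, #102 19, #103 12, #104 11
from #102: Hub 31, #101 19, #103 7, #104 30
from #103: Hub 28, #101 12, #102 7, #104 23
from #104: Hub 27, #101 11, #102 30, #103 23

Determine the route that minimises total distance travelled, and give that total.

With 4 stops there are 4!/2 = 12 distinct round trips (a route and its reverse cost the same).
Hub - #101 - #102 - #103 - #104 - Hub: 16+19+7+23+27 = 92
Hub - #101 - #102 - #104 - #103 - Hub: 16+19+30+23+28 = 116
Hub - #101 - #103 - #102 - #104 - Hub: 16+12+7+30+27 = 92
Hub - #101 - #103 - #104 - #102 - Hub: 16+12+23+30+31 = 112
Hub - #101 - #104 - #102 - #103 - Hub: 16+11+30+7+28 = 92
Hub - #101 - #104 - #103 - #102 - Hub: 16+11+23+7+31 = 88
Hub - #102 - #101 - #103 - #104 - Hub: 31+19+12+23+27 = 112
Hub - #102 - #101 - #104 - #103 - Hub: 31+19+11+23+28 = 112
Hub - #102 - #103 - #101 - #104 - Hub: 31+7+12+11+27 = 88
Hub - #102 - #104 - #101 - #103 - Hub: 31+30+11+12+28 = 112
Hub - #103 - #101 - #102 - #104 - Hub: 28+12+19+30+27 = 116
Hub - #103 - #102 - #101 - #104 - Hub: 28+7+19+11+27 = 92
The minimum is 88.
One optimal route: Hub → #101 → #104 → #103 → #102 → Hub (or its reverse).

Minimum total distance: 88 min.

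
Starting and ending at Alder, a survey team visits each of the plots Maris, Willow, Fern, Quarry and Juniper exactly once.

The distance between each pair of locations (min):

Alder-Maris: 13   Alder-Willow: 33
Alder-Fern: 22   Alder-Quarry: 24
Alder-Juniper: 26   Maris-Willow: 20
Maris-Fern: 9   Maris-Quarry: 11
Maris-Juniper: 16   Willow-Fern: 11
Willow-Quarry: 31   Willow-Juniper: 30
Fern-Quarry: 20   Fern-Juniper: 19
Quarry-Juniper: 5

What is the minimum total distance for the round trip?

There are 60 distinct closed tours to check (reversals are equivalent).
Alder → Maris → Willow → Fern → Quarry → Juniper → Alder: 13+20+11+20+5+26 = 95
Alder → Maris → Willow → Fern → Juniper → Quarry → Alder: 13+20+11+19+5+24 = 92
Alder → Maris → Willow → Quarry → Fern → Juniper → Alder: 13+20+31+20+19+26 = 129
Alder → Maris → Willow → Quarry → Juniper → Fern → Alder: 13+20+31+5+19+22 = 110
Alder → Maris → Willow → Juniper → Fern → Quarry → Alder: 13+20+30+19+20+24 = 126
Alder → Maris → Willow → Juniper → Quarry → Fern → Alder: 13+20+30+5+20+22 = 110
Alder → Maris → Fern → Willow → Quarry → Juniper → Alder: 13+9+11+31+5+26 = 95
Alder → Maris → Fern → Willow → Juniper → Quarry → Alder: 13+9+11+30+5+24 = 92
Alder → Maris → Fern → Quarry → Willow → Juniper → Alder: 13+9+20+31+30+26 = 129
Alder → Maris → Fern → Quarry → Juniper → Willow → Alder: 13+9+20+5+30+33 = 110
Alder → Maris → Fern → Juniper → Willow → Quarry → Alder: 13+9+19+30+31+24 = 126
Alder → Maris → Fern → Juniper → Quarry → Willow → Alder: 13+9+19+5+31+33 = 110
Alder → Maris → Quarry → Willow → Fern → Juniper → Alder: 13+11+31+11+19+26 = 111
Alder → Maris → Quarry → Willow → Juniper → Fern → Alder: 13+11+31+30+19+22 = 126
… (46 more)
The minimum is 92.
One optimal route: Alder → Maris → Willow → Fern → Juniper → Quarry → Alder (or its reverse).

Shortest round trip = 92 min.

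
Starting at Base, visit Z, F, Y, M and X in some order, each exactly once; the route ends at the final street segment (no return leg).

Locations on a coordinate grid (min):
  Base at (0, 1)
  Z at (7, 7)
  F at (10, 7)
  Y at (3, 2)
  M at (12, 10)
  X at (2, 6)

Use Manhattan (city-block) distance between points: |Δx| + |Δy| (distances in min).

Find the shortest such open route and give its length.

There are 5! = 120 possible orderings.
Base→Z→F→Y→M→X: 13+3+12+17+14 = 59
Base→Z→F→Y→X→M: 13+3+12+5+14 = 47
Base→Z→F→M→Y→X: 13+3+5+17+5 = 43
Base→Z→F→M→X→Y: 13+3+5+14+5 = 40
Base→Z→F→X→Y→M: 13+3+9+5+17 = 47
Base→Z→F→X→M→Y: 13+3+9+14+17 = 56
Base→Z→Y→F→M→X: 13+9+12+5+14 = 53
Base→Z→Y→F→X→M: 13+9+12+9+14 = 57
Base→Z→Y→M→F→X: 13+9+17+5+9 = 53
Base→Z→Y→M→X→F: 13+9+17+14+9 = 62
Base→Z→Y→X→F→M: 13+9+5+9+5 = 41
Base→Z→Y→X→M→F: 13+9+5+14+5 = 46
Base→Z→M→F→Y→X: 13+8+5+12+5 = 43
Base→Z→M→F→X→Y: 13+8+5+9+5 = 40
… (106 more)
Base→Y→X→Z→F→M: 4+5+6+3+5 = 23  ← best
The minimum is 23.
One shortest path: Base → Y → X → Z → F → M.

Minimum one-way distance = 23 min.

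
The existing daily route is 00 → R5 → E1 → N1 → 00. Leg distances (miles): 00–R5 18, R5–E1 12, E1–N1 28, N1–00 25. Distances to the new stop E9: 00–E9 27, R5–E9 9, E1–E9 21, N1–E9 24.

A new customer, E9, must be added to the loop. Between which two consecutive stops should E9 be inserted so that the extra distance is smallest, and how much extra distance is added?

Insertion cost between consecutive stops i–j is d(i,E9) + d(E9,j) − d(i,j):
  between 00 and R5: 27 + 9 − 18 = 18
  between R5 and E1: 9 + 21 − 12 = 18
  between E1 and N1: 21 + 24 − 28 = 17
  between N1 and 00: 24 + 27 − 25 = 26
Cheapest insertion is between E1 and N1, adding 17.
New total = 83 + 17 = 100.

Minimum extra distance: 17 miles, inserting E9 between E1 and N1.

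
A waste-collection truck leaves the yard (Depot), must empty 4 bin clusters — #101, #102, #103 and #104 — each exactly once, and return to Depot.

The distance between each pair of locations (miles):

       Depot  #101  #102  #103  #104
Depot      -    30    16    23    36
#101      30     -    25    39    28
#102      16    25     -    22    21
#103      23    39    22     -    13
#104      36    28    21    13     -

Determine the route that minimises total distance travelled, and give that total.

With 4 stops there are 4!/2 = 12 distinct round trips (a route and its reverse cost the same).
Depot→#101→#102→#103→#104→Depot: 30+25+22+13+36 = 126
Depot→#101→#102→#104→#103→Depot: 30+25+21+13+23 = 112
Depot→#101→#103→#102→#104→Depot: 30+39+22+21+36 = 148
Depot→#101→#103→#104→#102→Depot: 30+39+13+21+16 = 119
Depot→#101→#104→#102→#103→Depot: 30+28+21+22+23 = 124
Depot→#101→#104→#103→#102→Depot: 30+28+13+22+16 = 109
Depot→#102→#101→#103→#104→Depot: 16+25+39+13+36 = 129
Depot→#102→#101→#104→#103→Depot: 16+25+28+13+23 = 105
Depot→#102→#103→#101→#104→Depot: 16+22+39+28+36 = 141
Depot→#102→#104→#101→#103→Depot: 16+21+28+39+23 = 127
Depot→#103→#101→#102→#104→Depot: 23+39+25+21+36 = 144
Depot→#103→#102→#101→#104→Depot: 23+22+25+28+36 = 134
The minimum is 105.
One optimal route: Depot → #102 → #101 → #104 → #103 → Depot (or its reverse).

Minimum total distance: 105 miles.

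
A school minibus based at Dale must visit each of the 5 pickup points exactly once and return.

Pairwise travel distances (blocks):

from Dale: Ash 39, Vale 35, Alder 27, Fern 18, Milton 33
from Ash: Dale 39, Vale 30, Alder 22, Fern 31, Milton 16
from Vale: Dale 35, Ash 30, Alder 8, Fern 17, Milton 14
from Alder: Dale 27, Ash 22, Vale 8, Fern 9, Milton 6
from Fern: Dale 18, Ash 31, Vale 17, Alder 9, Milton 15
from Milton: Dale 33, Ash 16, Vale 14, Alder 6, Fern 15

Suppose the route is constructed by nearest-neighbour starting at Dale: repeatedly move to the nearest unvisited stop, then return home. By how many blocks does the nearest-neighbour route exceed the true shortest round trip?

12 blocks longer than the optimal tour.

From Dale: Fern=18, Alder=27, Milton=33, Vale=35, Ash=39 → choose Fern (18).
From Fern: Alder=9, Milton=15, Vale=17, Ash=31 → choose Alder (9).
From Alder: Milton=6, Vale=8, Ash=22 → choose Milton (6).
From Milton: Vale=14, Ash=16 → choose Vale (14).
From Vale: Ash=30 → choose Ash (30).
NN route Dale → Fern → Alder → Milton → Vale → Ash → Dale costs 116.
Optimal: Dale → Ash → Milton → Vale → Alder → Fern → Dale costs 104 (by enumerating all 60 distinct tours).
Excess = 116 − 104 = 12.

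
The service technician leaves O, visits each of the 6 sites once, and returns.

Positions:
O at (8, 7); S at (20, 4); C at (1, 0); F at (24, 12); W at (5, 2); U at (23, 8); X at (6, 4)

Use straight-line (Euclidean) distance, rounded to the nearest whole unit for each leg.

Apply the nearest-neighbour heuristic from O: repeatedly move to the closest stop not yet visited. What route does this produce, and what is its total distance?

Total distance 55 via the nearest-neighbour route O → X → W → C → S → U → F → O.

O → [X:4 / W:6 / C:10 / S:12 / U:15 / F:17] → X (4)
X → [W:2 / C:6 / S:14 / U:17 / F:20] → W (2)
W → [C:4 / S:15 / U:19 / F:21] → C (4)
C → [S:19 / U:23 / F:26] → S (19)
S → [U:5 / F:9] → U (5)
U → [F:4] → F (4)
Return F→O: 17.
Total = 4 + 2 + 4 + 19 + 5 + 4 + 17 = 55.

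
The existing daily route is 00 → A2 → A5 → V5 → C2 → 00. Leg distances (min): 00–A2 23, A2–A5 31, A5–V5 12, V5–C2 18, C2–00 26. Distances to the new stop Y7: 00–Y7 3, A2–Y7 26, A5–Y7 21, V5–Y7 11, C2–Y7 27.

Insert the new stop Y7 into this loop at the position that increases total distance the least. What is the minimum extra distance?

+4 min — insert Y7 between C2 and 00.

Insertion cost between consecutive stops i–j is d(i,Y7) + d(Y7,j) − d(i,j):
  between 00 and A2: 3 + 26 − 23 = 6
  between A2 and A5: 26 + 21 − 31 = 16
  between A5 and V5: 21 + 11 − 12 = 20
  between V5 and C2: 11 + 27 − 18 = 20
  between C2 and 00: 27 + 3 − 26 = 4
Cheapest insertion is between C2 and 00, adding 4.
New total = 110 + 4 = 114.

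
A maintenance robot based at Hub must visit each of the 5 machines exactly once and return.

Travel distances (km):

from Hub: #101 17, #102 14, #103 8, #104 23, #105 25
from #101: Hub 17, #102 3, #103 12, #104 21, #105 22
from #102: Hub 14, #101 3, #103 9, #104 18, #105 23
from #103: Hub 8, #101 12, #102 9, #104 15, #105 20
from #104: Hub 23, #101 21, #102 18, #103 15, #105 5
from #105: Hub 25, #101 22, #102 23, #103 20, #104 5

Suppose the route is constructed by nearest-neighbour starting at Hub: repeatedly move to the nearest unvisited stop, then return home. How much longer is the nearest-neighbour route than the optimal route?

The nearest-neighbour route is 4 km longer than optimal.

Hub: #103=8, #102=14, #101=17, #104=23, #105=25 ⇒ #103
#103: #102=9, #101=12, #104=15, #105=20 ⇒ #102
#102: #101=3, #104=18, #105=23 ⇒ #101
#101: #104=21, #105=22 ⇒ #104
#104: #105=5 ⇒ #105
NN route Hub → #103 → #102 → #101 → #104 → #105 → Hub costs 71.
Optimal: Hub → #102 → #101 → #105 → #104 → #103 → Hub costs 67 (by enumerating all 60 distinct tours).
Excess = 71 − 67 = 4.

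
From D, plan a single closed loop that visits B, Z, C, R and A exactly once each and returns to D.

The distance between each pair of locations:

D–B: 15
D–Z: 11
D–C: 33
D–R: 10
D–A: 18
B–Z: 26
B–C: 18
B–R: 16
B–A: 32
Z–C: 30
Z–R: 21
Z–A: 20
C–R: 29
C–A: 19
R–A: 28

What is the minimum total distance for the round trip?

Minimum total distance: 94.

There are 60 distinct closed tours to check (reversals are equivalent).
D-B-Z-C-R-A-D: 15+26+30+29+28+18 = 146
D-B-Z-C-A-R-D: 15+26+30+19+28+10 = 128
D-B-Z-R-C-A-D: 15+26+21+29+19+18 = 128
D-B-Z-R-A-C-D: 15+26+21+28+19+33 = 142
D-B-Z-A-C-R-D: 15+26+20+19+29+10 = 119
D-B-Z-A-R-C-D: 15+26+20+28+29+33 = 151
D-B-C-Z-R-A-D: 15+18+30+21+28+18 = 130
D-B-C-Z-A-R-D: 15+18+30+20+28+10 = 121
D-B-C-R-Z-A-D: 15+18+29+21+20+18 = 121
D-B-C-R-A-Z-D: 15+18+29+28+20+11 = 121
D-B-C-A-Z-R-D: 15+18+19+20+21+10 = 103
D-B-C-A-R-Z-D: 15+18+19+28+21+11 = 112
D-B-R-Z-C-A-D: 15+16+21+30+19+18 = 119
D-B-R-Z-A-C-D: 15+16+21+20+19+33 = 124
… (46 more)
D-Z-A-C-B-R-D: 11+20+19+18+16+10 = 94  ← best
The minimum is 94.
One optimal route: D → Z → A → C → B → R → D (or its reverse).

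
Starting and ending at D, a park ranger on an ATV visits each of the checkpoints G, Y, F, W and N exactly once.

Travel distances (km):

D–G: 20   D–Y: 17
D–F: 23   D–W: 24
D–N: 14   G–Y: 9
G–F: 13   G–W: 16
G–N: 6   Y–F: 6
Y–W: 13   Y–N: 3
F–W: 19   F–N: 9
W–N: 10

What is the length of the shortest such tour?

With 5 stops there are 5!/2 = 60 distinct round trips (a route and its reverse cost the same).
D→G→Y→F→W→N→D: 20+9+6+19+10+14 = 78
D→G→Y→F→N→W→D: 20+9+6+9+10+24 = 78
D→G→Y→W→F→N→D: 20+9+13+19+9+14 = 84
D→G→Y→W→N→F→D: 20+9+13+10+9+23 = 84
D→G→Y→N→F→W→D: 20+9+3+9+19+24 = 84
D→G→Y→N→W→F→D: 20+9+3+10+19+23 = 84
D→G→F→Y→W→N→D: 20+13+6+13+10+14 = 76
D→G→F→Y→N→W→D: 20+13+6+3+10+24 = 76
D→G→F→W→Y→N→D: 20+13+19+13+3+14 = 82
D→G→F→W→N→Y→D: 20+13+19+10+3+17 = 82
D→G→F→N→Y→W→D: 20+13+9+3+13+24 = 82
D→G→F→N→W→Y→D: 20+13+9+10+13+17 = 82
D→G→W→Y→F→N→D: 20+16+13+6+9+14 = 78
D→G→W→Y→N→F→D: 20+16+13+3+9+23 = 84
… (46 more)
The minimum is 76.
One optimal route: D → G → F → Y → W → N → D (or its reverse).

76 km — the shortest possible round trip.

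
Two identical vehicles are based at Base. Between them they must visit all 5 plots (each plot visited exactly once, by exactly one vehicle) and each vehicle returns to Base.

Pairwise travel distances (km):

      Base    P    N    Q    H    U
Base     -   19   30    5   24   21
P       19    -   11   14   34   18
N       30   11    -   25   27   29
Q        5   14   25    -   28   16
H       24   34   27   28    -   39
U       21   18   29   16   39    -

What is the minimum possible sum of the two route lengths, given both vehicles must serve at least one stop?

111 km — the smallest possible combined total.

Check every non-empty split of the stops between the two vehicles; for each half take its own optimal tour:
  {P} + {N, Q, H, U}: 38 + 101 = 139
  {N} + {P, Q, H, U}: 60 + 97 = 157
  {P, N} + {Q, H, U}: 60 + 84 = 144
  {Q} + {P, N, H, U}: 10 + 101 = 111
  {P, Q} + {N, H, U}: 38 + 101 = 139
  {N, Q} + {P, H, U}: 60 + 97 = 157
  … (15 splits in total)
Best: vehicle 1 Base → Q → Base = 10; vehicle 2 Base → H → N → P → U → Base = 101; combined 111.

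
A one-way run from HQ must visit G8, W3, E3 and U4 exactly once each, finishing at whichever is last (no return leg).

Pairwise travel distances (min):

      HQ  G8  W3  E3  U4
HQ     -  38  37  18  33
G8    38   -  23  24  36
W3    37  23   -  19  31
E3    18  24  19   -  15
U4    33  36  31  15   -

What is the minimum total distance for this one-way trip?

Minimum one-way distance = 87 min.

There are 4! = 24 possible orderings.
HQ→G8→W3→E3→U4: 38+23+19+15 = 95
HQ→G8→W3→U4→E3: 38+23+31+15 = 107
HQ→G8→E3→W3→U4: 38+24+19+31 = 112
HQ→G8→E3→U4→W3: 38+24+15+31 = 108
HQ→G8→U4→W3→E3: 38+36+31+19 = 124
HQ→G8→U4→E3→W3: 38+36+15+19 = 108
HQ→W3→G8→E3→U4: 37+23+24+15 = 99
HQ→W3→G8→U4→E3: 37+23+36+15 = 111
HQ→W3→E3→G8→U4: 37+19+24+36 = 116
HQ→W3→E3→U4→G8: 37+19+15+36 = 107
HQ→W3→U4→G8→E3: 37+31+36+24 = 128
HQ→W3→U4→E3→G8: 37+31+15+24 = 107
HQ→E3→G8→W3→U4: 18+24+23+31 = 96
HQ→E3→G8→U4→W3: 18+24+36+31 = 109
… (10 more)
HQ→E3→U4→W3→G8: 18+15+31+23 = 87  ← best
The minimum is 87.
One shortest path: HQ → E3 → U4 → W3 → G8.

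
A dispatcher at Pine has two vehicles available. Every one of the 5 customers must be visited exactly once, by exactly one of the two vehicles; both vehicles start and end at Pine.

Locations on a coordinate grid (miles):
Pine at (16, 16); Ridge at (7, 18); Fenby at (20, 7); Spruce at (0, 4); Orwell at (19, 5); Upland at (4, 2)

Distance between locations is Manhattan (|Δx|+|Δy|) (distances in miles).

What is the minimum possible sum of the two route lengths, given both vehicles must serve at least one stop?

Minimum combined distance: 90 miles.

Try each way of splitting the stops between the two vehicles (each non-empty) and, for each split, find the best tour for each vehicle:
  {Ridge} + {Fenby, Spruce, Orwell, Upland}: 22 + 68 = 90
  {Fenby} + {Ridge, Spruce, Orwell, Upland}: 26 + 70 = 96
  {Ridge, Fenby} + {Spruce, Orwell, Upland}: 48 + 66 = 114
  {Spruce} + {Ridge, Fenby, Orwell, Upland}: 56 + 64 = 120
  {Ridge, Spruce} + {Fenby, Orwell, Upland}: 60 + 60 = 120
  {Fenby, Spruce} + {Ridge, Orwell, Upland}: 64 + 62 = 126
  … (15 splits in total)
Best: vehicle 1 Pine → Ridge → Pine = 22; vehicle 2 Pine → Fenby → Orwell → Spruce → Upland → Pine = 68; combined 90.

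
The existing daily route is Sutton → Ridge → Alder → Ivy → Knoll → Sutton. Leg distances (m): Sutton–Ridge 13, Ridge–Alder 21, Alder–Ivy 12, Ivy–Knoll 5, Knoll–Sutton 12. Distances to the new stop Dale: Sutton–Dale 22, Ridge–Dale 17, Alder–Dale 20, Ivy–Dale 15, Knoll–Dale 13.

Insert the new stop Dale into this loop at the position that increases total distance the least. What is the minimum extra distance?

Insertion cost between consecutive stops i–j is d(i,Dale) + d(Dale,j) − d(i,j):
  between Sutton and Ridge: 22 + 17 − 13 = 26
  between Ridge and Alder: 17 + 20 − 21 = 16
  between Alder and Ivy: 20 + 15 − 12 = 23
  between Ivy and Knoll: 15 + 13 − 5 = 23
  between Knoll and Sutton: 13 + 22 − 12 = 23
Cheapest insertion is between Ridge and Alder, adding 16.
New total = 63 + 16 = 79.

Minimum extra distance: 16 m, inserting Dale between Ridge and Alder.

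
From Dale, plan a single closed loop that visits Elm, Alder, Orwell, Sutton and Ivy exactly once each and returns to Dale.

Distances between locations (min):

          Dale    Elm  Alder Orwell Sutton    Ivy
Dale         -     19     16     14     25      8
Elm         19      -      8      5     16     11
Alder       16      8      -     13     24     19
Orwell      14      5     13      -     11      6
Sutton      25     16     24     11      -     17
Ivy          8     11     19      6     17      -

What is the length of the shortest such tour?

Shortest round trip = 65 min.

Dale-Elm-Alder-Orwell-Sutton-Ivy-Dale: 19+8+13+11+17+8 = 76
Dale-Elm-Alder-Orwell-Ivy-Sutton-Dale: 19+8+13+6+17+25 = 88
Dale-Elm-Alder-Sutton-Orwell-Ivy-Dale: 19+8+24+11+6+8 = 76
Dale-Elm-Alder-Sutton-Ivy-Orwell-Dale: 19+8+24+17+6+14 = 88
Dale-Elm-Alder-Ivy-Orwell-Sutton-Dale: 19+8+19+6+11+25 = 88
Dale-Elm-Alder-Ivy-Sutton-Orwell-Dale: 19+8+19+17+11+14 = 88
Dale-Elm-Orwell-Alder-Sutton-Ivy-Dale: 19+5+13+24+17+8 = 86
Dale-Elm-Orwell-Alder-Ivy-Sutton-Dale: 19+5+13+19+17+25 = 98
Dale-Elm-Orwell-Sutton-Alder-Ivy-Dale: 19+5+11+24+19+8 = 86
Dale-Elm-Orwell-Sutton-Ivy-Alder-Dale: 19+5+11+17+19+16 = 87
Dale-Elm-Orwell-Ivy-Alder-Sutton-Dale: 19+5+6+19+24+25 = 98
Dale-Elm-Orwell-Ivy-Sutton-Alder-Dale: 19+5+6+17+24+16 = 87
Dale-Elm-Sutton-Alder-Orwell-Ivy-Dale: 19+16+24+13+6+8 = 86
Dale-Elm-Sutton-Alder-Ivy-Orwell-Dale: 19+16+24+19+6+14 = 98
… (46 more)
Dale-Alder-Elm-Orwell-Sutton-Ivy-Dale: 16+8+5+11+17+8 = 65  ← best
The minimum is 65.
One optimal route: Dale → Alder → Elm → Orwell → Sutton → Ivy → Dale (or its reverse).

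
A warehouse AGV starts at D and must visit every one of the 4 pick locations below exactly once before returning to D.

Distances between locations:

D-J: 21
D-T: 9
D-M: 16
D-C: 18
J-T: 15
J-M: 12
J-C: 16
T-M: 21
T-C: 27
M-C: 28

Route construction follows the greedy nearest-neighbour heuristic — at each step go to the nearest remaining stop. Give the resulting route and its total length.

82 along D → T → J → M → C → D.

D → [T:9 / M:16 / C:18 / J:21] → T (9)
T → [J:15 / M:21 / C:27] → J (15)
J → [M:12 / C:16] → M (12)
M → [C:28] → C (28)
Return C→D: 18.
Total = 9 + 15 + 12 + 28 + 18 = 82.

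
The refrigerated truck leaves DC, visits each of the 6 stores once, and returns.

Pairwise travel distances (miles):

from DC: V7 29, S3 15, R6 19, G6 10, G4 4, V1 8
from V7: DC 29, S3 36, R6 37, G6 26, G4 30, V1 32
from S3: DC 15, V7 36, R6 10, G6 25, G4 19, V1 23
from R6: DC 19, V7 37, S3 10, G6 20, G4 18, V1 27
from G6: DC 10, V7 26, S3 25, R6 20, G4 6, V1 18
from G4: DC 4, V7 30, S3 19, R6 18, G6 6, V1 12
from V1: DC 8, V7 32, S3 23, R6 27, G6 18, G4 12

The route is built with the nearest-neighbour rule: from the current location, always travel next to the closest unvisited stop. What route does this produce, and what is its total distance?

Total distance 127 miles via the nearest-neighbour route DC → G4 → G6 → V1 → S3 → R6 → V7 → DC.

DC → [G4:4 / V1:8 / G6:10 / S3:15 / R6:19 / V7:29] → G4 (4)
G4 → [G6:6 / V1:12 / R6:18 / S3:19 / V7:30] → G6 (6)
G6 → [V1:18 / R6:20 / S3:25 / V7:26] → V1 (18)
V1 → [S3:23 / R6:27 / V7:32] → S3 (23)
S3 → [R6:10 / V7:36] → R6 (10)
R6 → [V7:37] → V7 (37)
Return V7→DC: 29.
Total = 4 + 6 + 18 + 23 + 10 + 37 + 29 = 127.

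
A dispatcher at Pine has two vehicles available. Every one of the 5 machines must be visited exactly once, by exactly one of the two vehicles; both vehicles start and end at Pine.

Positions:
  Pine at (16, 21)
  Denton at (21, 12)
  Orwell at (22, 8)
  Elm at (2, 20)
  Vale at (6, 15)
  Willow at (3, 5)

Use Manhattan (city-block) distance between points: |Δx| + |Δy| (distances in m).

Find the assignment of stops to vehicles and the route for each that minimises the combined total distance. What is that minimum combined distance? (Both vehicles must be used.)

Try each way of splitting the stops between the two vehicles (each non-empty) and, for each split, find the best tour for each vehicle:
  {Denton} + {Orwell, Elm, Vale, Willow}: 28 + 78 = 106
  {Orwell} + {Denton, Elm, Vale, Willow}: 38 + 76 = 114
  {Denton, Orwell} + {Elm, Vale, Willow}: 38 + 60 = 98
  {Elm} + {Denton, Orwell, Vale, Willow}: 30 + 70 = 100
  {Denton, Elm} + {Orwell, Vale, Willow}: 56 + 70 = 126
  {Orwell, Elm} + {Denton, Vale, Willow}: 66 + 68 = 134
  … (15 splits in total)
Best: vehicle 1 Pine → Denton → Orwell → Pine = 38; vehicle 2 Pine → Elm → Willow → Vale → Pine = 60; combined 98.

98 m — the smallest possible combined total.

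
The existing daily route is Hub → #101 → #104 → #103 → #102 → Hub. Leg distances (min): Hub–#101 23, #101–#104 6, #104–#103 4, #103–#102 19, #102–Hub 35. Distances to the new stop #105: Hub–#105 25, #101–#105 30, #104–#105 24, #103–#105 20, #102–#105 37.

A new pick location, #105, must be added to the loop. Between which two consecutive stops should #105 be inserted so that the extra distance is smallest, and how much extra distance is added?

Adding 27 min by placing #105 on the #102–Hub leg.

Insertion cost between consecutive stops i–j is d(i,#105) + d(#105,j) − d(i,j):
  between Hub and #101: 25 + 30 − 23 = 32
  between #101 and #104: 30 + 24 − 6 = 48
  between #104 and #103: 24 + 20 − 4 = 40
  between #103 and #102: 20 + 37 − 19 = 38
  between #102 and Hub: 37 + 25 − 35 = 27
Cheapest insertion is between #102 and Hub, adding 27.
New total = 87 + 27 = 114.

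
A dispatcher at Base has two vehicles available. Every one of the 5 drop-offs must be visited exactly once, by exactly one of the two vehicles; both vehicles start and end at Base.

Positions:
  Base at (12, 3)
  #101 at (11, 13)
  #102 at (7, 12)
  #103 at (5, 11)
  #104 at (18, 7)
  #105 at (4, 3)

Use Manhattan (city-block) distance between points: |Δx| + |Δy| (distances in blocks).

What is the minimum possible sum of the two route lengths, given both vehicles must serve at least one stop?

Minimum combined distance: 56 blocks.

There are 2^4 − 1 = 15 ways to divide the 5 stops into two non-empty groups. For each, the best each vehicle can do is its own shortest tour through its group:
  {#101} + {#102, #103, #104, #105}: 22 + 46 = 68
  {#102} + {#101, #103, #104, #105}: 28 + 48 = 76
  {#101, #102} + {#103, #104, #105}: 30 + 44 = 74
  {#103} + {#101, #102, #104, #105}: 30 + 48 = 78
  {#101, #103} + {#102, #104, #105}: 34 + 46 = 80
  {#102, #103} + {#101, #104, #105}: 32 + 48 = 80
  … (15 splits in total)
  {#104} + {#101, #102, #103, #105}: 20 + 36 = 56  ← best
Best: vehicle 1 Base → #104 → Base = 20; vehicle 2 Base → #101 → #102 → #103 → #105 → Base = 36; combined 56.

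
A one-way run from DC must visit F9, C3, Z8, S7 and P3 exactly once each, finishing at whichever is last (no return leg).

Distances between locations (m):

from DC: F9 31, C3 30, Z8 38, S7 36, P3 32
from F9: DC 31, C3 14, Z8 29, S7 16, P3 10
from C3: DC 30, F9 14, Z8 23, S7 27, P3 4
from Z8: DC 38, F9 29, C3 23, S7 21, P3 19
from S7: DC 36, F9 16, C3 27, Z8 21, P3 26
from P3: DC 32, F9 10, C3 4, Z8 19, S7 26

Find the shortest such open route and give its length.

There are 5! = 120 possible orderings.
DC→F9→C3→Z8→S7→P3: 31+14+23+21+26 = 115
DC→F9→C3→Z8→P3→S7: 31+14+23+19+26 = 113
DC→F9→C3→S7→Z8→P3: 31+14+27+21+19 = 112
DC→F9→C3→S7→P3→Z8: 31+14+27+26+19 = 117
DC→F9→C3→P3→Z8→S7: 31+14+4+19+21 = 89
DC→F9→C3→P3→S7→Z8: 31+14+4+26+21 = 96
DC→F9→Z8→C3→S7→P3: 31+29+23+27+26 = 136
DC→F9→Z8→C3→P3→S7: 31+29+23+4+26 = 113
DC→F9→Z8→S7→C3→P3: 31+29+21+27+4 = 112
DC→F9→Z8→S7→P3→C3: 31+29+21+26+4 = 111
DC→F9→Z8→P3→C3→S7: 31+29+19+4+27 = 110
DC→F9→Z8→P3→S7→C3: 31+29+19+26+27 = 132
DC→F9→S7→C3→Z8→P3: 31+16+27+23+19 = 116
DC→F9→S7→C3→P3→Z8: 31+16+27+4+19 = 97
… (106 more)
DC→C3→P3→F9→S7→Z8: 30+4+10+16+21 = 81  ← best
The minimum is 81.
One shortest path: DC → C3 → P3 → F9 → S7 → Z8.

Shortest open route: 81 m.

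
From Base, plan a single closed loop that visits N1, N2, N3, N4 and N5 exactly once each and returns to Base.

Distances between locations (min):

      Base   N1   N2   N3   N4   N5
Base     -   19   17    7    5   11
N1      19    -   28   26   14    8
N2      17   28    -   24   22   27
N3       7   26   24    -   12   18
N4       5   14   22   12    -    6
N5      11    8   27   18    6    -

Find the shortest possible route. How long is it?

With 5 stops there are 5!/2 = 60 distinct round trips (a route and its reverse cost the same).
Base - N1 - N2 - N3 - N4 - N5 - Base: 19+28+24+12+6+11 = 100
Base - N1 - N2 - N3 - N5 - N4 - Base: 19+28+24+18+6+5 = 100
Base - N1 - N2 - N4 - N3 - N5 - Base: 19+28+22+12+18+11 = 110
Base - N1 - N2 - N4 - N5 - N3 - Base: 19+28+22+6+18+7 = 100
Base - N1 - N2 - N5 - N3 - N4 - Base: 19+28+27+18+12+5 = 109
Base - N1 - N2 - N5 - N4 - N3 - Base: 19+28+27+6+12+7 = 99
Base - N1 - N3 - N2 - N4 - N5 - Base: 19+26+24+22+6+11 = 108
Base - N1 - N3 - N2 - N5 - N4 - Base: 19+26+24+27+6+5 = 107
Base - N1 - N3 - N4 - N2 - N5 - Base: 19+26+12+22+27+11 = 117
Base - N1 - N3 - N4 - N5 - N2 - Base: 19+26+12+6+27+17 = 107
Base - N1 - N3 - N5 - N2 - N4 - Base: 19+26+18+27+22+5 = 117
Base - N1 - N3 - N5 - N4 - N2 - Base: 19+26+18+6+22+17 = 108
Base - N1 - N4 - N2 - N3 - N5 - Base: 19+14+22+24+18+11 = 108
Base - N1 - N4 - N2 - N5 - N3 - Base: 19+14+22+27+18+7 = 107
… (46 more)
Base - N2 - N1 - N5 - N4 - N3 - Base: 17+28+8+6+12+7 = 78  ← best
The minimum is 78.
One optimal route: Base → N2 → N1 → N5 → N4 → N3 → Base (or its reverse).

Minimum total distance: 78 min.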